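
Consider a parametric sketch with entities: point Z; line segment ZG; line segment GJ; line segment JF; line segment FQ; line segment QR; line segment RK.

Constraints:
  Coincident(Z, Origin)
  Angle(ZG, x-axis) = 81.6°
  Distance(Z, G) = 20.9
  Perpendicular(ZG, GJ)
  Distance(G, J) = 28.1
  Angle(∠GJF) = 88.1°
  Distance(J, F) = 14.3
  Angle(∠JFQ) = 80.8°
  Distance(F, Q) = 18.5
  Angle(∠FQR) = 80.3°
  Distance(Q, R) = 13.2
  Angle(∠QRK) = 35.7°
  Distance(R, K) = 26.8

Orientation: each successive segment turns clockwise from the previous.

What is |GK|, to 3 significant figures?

32.1

Z is at the origin; ZG runs at 81.6° with length 20.9, so G = (3.05, 20.7). ZG ⟂ GJ, so GJ runs at -8.40°; with |GJ| = 28.1, J = (30.9, 16.6). ∠GJF = 88.1° gives JF at -100° from the x-axis; with |JF| = 14.3, F = (28.3, 2.50). ∠JFQ = 80.8° gives FQ at 160° from the x-axis; with |FQ| = 18.5, Q = (10.9, 8.68). ∠FQR = 80.3° gives QR at 60.8° from the x-axis; with |QR| = 13.2, R = (17.3, 20.2). ∠QRK = 35.7° gives RK at -83.5° from the x-axis; with |RK| = 26.8, K = (20.3, -6.43). Then |GK| = |K − G| = 32.1.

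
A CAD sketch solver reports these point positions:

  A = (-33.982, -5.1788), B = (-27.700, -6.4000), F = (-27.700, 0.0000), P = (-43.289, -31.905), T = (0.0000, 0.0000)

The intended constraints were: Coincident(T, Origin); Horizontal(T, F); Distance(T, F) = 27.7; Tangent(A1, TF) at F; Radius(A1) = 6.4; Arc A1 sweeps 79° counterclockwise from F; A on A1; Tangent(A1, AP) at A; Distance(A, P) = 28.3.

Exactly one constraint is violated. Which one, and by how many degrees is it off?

Tangent(A1, AP) at A — off by 8.20°.

T = (0.00, 0.00) ✓; T.y = 0.00, F.y = 0.00 ✓; |TF| = 27.70 ✓; ∠(BF, FT) = 90.00° ✓; |BF| = 6.400 ✓; bearing(B→A) − bearing(B→F) = 79.00° ✓; |BA| = 6.400 ✓; ∠(BA, AP) = 98.20° ✗; |AP| = 28.30 ✓.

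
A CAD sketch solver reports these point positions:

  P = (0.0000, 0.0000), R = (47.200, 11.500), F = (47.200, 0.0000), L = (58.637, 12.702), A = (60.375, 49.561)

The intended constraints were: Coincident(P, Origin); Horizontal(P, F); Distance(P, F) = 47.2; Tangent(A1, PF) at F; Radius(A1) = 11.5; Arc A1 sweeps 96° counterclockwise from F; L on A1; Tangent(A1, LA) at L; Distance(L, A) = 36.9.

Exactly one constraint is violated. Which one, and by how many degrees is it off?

Tangent(A1, LA) at L — off by 8.70°.

P = (0.00, 0.00) ✓; P.y = 0.00, F.y = 0.00 ✓; |PF| = 47.20 ✓; ∠(RF, FP) = 90.00° ✓; |RF| = 11.50 ✓; bearing(R→L) − bearing(R→F) = 96.00° ✓; |RL| = 11.50 ✓; ∠(RL, LA) = 98.70° ✗; |LA| = 36.90 ✓.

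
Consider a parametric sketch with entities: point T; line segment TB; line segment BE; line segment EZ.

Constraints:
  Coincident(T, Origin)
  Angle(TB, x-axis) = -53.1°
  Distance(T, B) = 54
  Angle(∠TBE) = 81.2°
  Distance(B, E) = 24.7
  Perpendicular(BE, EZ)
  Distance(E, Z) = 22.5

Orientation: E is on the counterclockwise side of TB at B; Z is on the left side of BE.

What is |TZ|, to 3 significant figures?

35.0

T is at the origin; TB runs at -53.1° with length 54.0, so B = 54.0·(cos -53.1°, sin -53.1°) = (32.4, -43.2). ∠TBE = 81.2°, so BE runs at -53.1° + (180° − 81.2°) = 45.7° from the x-axis; with |BE| = 24.7, E = B + 24.7·(cos 45.7°, sin 45.7°) = (49.7, -25.5). The perpendicularity gives EZ at right angles to BE; with |EZ| = 22.5 on the left of BE, Z = E + 22.5·(-0.716, 0.698) = (33.6, -9.79). Then |TZ| = |Z − T| = 35.0.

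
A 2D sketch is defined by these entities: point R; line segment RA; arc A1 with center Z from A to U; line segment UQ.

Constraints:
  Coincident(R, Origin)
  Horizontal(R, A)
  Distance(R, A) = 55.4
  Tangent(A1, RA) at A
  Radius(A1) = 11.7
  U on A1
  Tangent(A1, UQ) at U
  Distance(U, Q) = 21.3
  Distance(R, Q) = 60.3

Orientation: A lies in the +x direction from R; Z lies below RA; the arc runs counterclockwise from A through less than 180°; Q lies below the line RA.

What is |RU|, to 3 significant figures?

46.3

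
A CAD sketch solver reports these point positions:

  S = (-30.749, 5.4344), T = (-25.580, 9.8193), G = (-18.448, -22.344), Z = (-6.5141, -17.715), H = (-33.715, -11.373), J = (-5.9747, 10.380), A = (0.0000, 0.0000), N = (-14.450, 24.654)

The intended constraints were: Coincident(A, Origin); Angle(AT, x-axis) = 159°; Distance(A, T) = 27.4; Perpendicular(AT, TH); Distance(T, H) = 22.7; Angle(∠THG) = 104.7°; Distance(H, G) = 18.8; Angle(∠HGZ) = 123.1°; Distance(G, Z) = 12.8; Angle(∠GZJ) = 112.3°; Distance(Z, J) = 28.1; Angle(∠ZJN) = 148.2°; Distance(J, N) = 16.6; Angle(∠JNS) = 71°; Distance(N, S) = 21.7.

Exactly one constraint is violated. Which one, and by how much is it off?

Distance(N, S) = 21.7 — off by 3.50.

A = (0.00, 0.00) ✓; AT at 159.0° ✓; |AT| = 27.40 ✓; ∠(AT, TH) = 90.00° ✓; |TH| = 22.70 ✓; ∠THG = 104.7° ✓; |HG| = 18.80 ✓; ∠HGZ = 123.1° ✓; |GZ| = 12.80 ✓; ∠GZJ = 112.3° ✓; |ZJ| = 28.10 ✓; ∠ZJN = 148.2° ✓; |JN| = 16.60 ✓; ∠JNS = 71.00° ✓; |NS| = 25.20 ✗.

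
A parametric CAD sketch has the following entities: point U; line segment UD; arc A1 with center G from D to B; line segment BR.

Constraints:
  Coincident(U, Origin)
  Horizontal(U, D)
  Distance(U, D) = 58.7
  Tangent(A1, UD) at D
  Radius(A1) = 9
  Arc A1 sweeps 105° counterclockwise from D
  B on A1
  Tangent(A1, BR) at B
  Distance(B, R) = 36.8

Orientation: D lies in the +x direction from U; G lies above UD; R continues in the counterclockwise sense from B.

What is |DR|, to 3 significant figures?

46.9

U is at the origin; UD is horizontal with |UD| = 58.7 and D on the +x side, so D = (58.7, 0.00). The tangent condition forces GD to be normal to UD, so G = D + (0, 9) = (58.7, 9.00). On A1, D sits at bearing -90° from G; a 105° counterclockwise sweep puts B at bearing 15°, so B = G + 9.0·(cos 15°, sin 15°) = (67.4, 11.3). Tangency of A1 to BR means the radius GB is perpendicular to BR, so BR runs along (−sin 15°, cos 15°); with |BR| = 36.8, R = (57.9, 46.9). Then |DR| = |R − D| = 46.9.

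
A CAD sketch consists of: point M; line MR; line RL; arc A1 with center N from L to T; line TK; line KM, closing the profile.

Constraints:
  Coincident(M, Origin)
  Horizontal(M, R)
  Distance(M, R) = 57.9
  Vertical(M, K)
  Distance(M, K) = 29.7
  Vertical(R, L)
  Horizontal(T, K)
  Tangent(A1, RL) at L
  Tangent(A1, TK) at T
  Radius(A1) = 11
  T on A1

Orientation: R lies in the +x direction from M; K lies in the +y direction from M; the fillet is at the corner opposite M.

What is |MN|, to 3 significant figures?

50.5

M is at the origin; MR is horizontal with |MR| = 57.9 and R on the +x side, so R = (57.9, 0.00). M and K share the same x with |MK| = 29.7 and K on the +y side, so K = (0.00, 29.7). The virtual corner opposite M is at (57.9, 29.7). Tangency of A1 to RL means the radius NL is perpendicular to RL and tangency of A1 to TK means the radius NT is perpendicular to TK, with radius 11.0, so the center N sits 11.0 in from both sides at N = (46.9, 18.7). Then |MN| = |N − M| = 50.5.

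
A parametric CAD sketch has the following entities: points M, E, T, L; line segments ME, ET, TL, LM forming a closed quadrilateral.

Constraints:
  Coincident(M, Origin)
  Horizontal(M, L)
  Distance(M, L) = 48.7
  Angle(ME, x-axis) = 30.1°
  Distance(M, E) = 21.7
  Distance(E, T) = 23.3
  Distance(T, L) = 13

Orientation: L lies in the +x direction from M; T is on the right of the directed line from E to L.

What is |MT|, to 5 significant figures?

36.691

Checks: |ET| = 23.30 ✓; |TL| = 13.00 ✓.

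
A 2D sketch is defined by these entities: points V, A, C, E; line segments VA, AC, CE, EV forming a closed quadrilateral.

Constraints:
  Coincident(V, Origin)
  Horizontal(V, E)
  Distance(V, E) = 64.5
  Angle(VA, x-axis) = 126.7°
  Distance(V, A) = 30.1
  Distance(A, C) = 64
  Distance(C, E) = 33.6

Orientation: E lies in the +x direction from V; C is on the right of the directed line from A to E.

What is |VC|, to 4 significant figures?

36.36

V is at the origin; VE is horizontal with |VE| = 64.5 and E in +x, so E = (64.5, 0). VA runs at 126.7° with |VA| = 30.1, so A = (-17.99, 24.13). C is determined by |AC| = 64.0 and |CE| = 33.6 together: it lies at the intersection of circle(A, 64.0) and circle(E, 33.6). With |AE| = 85.95, the foot of the radical line on AE is 60.23 from A and the perpendicular offset is √(64.0² − 60.23²) = 21.63. Taking the right-of-AE solution: C = (33.75, -13.54).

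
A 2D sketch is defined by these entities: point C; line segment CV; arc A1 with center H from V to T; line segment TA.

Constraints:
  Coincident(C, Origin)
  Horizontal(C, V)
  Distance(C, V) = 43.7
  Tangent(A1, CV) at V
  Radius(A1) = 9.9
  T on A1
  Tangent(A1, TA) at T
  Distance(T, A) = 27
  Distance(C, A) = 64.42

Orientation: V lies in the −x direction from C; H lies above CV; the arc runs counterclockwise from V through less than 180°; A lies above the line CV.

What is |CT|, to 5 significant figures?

39.310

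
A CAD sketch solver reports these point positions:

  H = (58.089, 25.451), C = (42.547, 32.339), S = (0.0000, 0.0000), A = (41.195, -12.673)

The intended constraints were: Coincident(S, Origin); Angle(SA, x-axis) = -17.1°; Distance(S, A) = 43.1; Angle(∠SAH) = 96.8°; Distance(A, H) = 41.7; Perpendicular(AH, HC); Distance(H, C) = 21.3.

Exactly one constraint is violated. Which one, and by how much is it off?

Distance(H, C) = 21.3 — off by 4.30.

S = (0.00, 0.00) ✓; SA at -17.10° ✓; |SA| = 43.10 ✓; ∠SAH = 96.80° ✓; |AH| = 41.70 ✓; ∠(AH, HC) = 90.00° ✓; |HC| = 17.00 ✗.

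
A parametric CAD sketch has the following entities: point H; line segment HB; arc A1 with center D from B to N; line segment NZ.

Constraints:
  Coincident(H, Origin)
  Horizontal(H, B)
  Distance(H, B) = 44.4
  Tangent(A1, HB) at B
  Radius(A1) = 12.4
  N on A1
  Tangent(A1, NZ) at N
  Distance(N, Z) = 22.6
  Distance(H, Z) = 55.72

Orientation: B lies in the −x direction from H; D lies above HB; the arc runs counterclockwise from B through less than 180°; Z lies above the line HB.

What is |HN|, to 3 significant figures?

36.9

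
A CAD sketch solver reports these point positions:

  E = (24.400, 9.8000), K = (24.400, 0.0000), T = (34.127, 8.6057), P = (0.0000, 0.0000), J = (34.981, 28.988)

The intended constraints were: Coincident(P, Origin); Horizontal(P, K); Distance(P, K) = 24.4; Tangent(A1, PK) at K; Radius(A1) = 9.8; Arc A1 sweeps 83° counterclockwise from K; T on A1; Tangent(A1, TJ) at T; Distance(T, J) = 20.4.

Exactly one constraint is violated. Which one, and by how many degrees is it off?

Tangent(A1, TJ) at T — off by 4.60°.

P = (0.00, 0.00) ✓; P.y = 0.00, K.y = 0.00 ✓; |PK| = 24.40 ✓; ∠(EK, KP) = 90.00° ✓; |EK| = 9.800 ✓; bearing(E→T) − bearing(E→K) = 83.00° ✓; |ET| = 9.800 ✓; ∠(ET, TJ) = 85.40° ✗; |TJ| = 20.40 ✓.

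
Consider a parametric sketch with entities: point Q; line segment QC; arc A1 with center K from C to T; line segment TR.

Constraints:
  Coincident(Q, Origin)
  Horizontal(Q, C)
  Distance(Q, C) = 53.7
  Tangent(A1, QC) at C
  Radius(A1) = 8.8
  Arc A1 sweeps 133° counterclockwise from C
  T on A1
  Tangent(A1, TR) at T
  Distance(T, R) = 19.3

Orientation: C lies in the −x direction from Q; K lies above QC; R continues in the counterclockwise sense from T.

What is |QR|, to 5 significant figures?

66.989

On A1, C sits at bearing -90° from K; a 133° counterclockwise sweep puts T at bearing 43°, so T = K + 8.8·(cos 43°, sin 43°) = (-47.264, 14.802). The tangent condition forces KT to be normal to TR, so TR runs along (−sin 43°, cos 43°); with |TR| = 19.3, R = (-60.427, 28.917). Then |QR| = |R − Q| = 66.989.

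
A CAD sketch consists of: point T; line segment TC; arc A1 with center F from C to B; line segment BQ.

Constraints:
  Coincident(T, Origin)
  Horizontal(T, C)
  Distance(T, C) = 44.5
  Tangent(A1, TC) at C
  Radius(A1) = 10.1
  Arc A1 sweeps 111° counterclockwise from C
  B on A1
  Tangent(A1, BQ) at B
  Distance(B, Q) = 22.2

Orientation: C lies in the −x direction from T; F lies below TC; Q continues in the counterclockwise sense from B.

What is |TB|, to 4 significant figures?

55.65

Tangency of A1 to TC means the radius FC is perpendicular to TC, so F = C + (0, -10.1) = (-44.50, -10.10). On A1, C sits at bearing 90° from F; a 111° counterclockwise sweep puts B at bearing 201°, so B = F + 10.1·(cos 201°, sin 201°) = (-53.93, -13.72). Then |TB| = |B − T| = 55.65.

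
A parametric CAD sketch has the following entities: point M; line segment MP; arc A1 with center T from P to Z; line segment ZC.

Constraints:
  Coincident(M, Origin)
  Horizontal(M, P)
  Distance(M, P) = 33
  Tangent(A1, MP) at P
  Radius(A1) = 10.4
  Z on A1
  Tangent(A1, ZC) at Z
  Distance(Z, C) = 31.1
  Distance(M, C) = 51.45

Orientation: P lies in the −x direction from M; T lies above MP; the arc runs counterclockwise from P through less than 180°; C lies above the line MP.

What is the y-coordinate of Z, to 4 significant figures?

12.30

M is at the origin; M and P share the same y with |MP| = 33.0 and P on the −x side, so P = (-33.00, 0.000). Tangency of A1 to MP means the radius TP is perpendicular to MP, so T = P + (0, 10.4) = (-33.00, 10.40). Since TZ ⟂ ZC (tangency), |TC| = √(10.4² + 31.1²) = 32.79 regardless of where Z sits on A1. So C lies on both circle(M, 51.45) and circle(T, 32.79); the above-MP intersection is C = (-28.44, 42.87). Z is the foot of the tangent from C: Z = (-22.77, 12.30).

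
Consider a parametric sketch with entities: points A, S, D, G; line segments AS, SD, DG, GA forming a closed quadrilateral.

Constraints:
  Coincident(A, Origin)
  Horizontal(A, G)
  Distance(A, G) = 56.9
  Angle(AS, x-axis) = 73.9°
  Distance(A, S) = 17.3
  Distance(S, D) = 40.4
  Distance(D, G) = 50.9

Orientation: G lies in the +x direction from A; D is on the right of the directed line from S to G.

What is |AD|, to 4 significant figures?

25.94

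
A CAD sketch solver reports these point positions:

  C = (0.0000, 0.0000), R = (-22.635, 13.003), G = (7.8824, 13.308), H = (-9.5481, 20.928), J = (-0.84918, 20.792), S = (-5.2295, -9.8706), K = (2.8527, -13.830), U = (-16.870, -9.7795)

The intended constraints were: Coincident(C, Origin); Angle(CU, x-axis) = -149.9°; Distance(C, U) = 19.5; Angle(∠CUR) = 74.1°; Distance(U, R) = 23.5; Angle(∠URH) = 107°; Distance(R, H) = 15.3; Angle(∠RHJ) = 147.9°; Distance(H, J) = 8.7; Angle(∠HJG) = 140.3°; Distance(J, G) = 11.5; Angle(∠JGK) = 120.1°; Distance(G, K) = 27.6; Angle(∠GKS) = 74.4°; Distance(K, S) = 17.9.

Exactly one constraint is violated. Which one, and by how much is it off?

Distance(K, S) = 17.9 — off by 8.90.

C = (0.00, 0.00) ✓; CU at -149.9° ✓; |CU| = 19.50 ✓; ∠CUR = 74.10° ✓; |UR| = 23.50 ✓; ∠URH = 107.0° ✓; |RH| = 15.30 ✓; ∠RHJ = 147.9° ✓; |HJ| = 8.700 ✓; ∠HJG = 140.3° ✓; |JG| = 11.50 ✓; ∠JGK = 120.1° ✓; |GK| = 27.60 ✓; ∠GKS = 74.40° ✓; |KS| = 9.000 ✗.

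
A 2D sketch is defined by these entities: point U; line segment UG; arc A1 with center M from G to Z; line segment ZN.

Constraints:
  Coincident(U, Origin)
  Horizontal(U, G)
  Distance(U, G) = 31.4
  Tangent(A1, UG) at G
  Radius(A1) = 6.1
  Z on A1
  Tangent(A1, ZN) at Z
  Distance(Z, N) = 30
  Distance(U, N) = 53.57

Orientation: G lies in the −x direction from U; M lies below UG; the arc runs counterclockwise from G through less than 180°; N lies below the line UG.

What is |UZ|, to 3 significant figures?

37.9

Checks: |MZ| = 6.100 ✓; ∠(MZ, ZN) = 90.00° ✓; |ZN| = 30.00 ✓; |UN| = 53.57 ✓.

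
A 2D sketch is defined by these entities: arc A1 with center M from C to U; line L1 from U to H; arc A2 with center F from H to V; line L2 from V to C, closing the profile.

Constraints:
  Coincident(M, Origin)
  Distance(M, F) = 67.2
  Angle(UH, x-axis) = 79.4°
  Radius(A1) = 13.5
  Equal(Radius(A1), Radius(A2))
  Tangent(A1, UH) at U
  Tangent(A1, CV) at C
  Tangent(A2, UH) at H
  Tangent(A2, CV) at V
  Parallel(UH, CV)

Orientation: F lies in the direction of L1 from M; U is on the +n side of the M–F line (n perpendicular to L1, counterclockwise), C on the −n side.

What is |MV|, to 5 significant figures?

68.543

Tangency of A1 to both parallel lines with radius 13.5 puts U and C at M ± 13.5·n: U = (-13.270, 2.4833), C = (13.270, -2.4833). Equal radii place H and V the same way about F: H = F + 13.5·n = (-0.90810, 68.537), V = F − 13.5·n = (25.631, 63.570). Then |MV| = |V − M| = 68.543.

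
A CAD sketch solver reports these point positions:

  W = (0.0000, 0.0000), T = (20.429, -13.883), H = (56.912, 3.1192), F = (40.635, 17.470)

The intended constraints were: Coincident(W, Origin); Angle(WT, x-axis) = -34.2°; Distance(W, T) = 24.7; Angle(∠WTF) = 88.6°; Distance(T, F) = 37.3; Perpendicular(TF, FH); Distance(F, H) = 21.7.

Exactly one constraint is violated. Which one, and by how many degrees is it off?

Perpendicular(TF, FH) — off by 8.60°.

W = (0.00, 0.00) ✓; WT at -34.20° ✓; |WT| = 24.70 ✓; ∠WTF = 88.60° ✓; |TF| = 37.30 ✓; ∠(TF, FH) = 98.60° ✗; |FH| = 21.70 ✓.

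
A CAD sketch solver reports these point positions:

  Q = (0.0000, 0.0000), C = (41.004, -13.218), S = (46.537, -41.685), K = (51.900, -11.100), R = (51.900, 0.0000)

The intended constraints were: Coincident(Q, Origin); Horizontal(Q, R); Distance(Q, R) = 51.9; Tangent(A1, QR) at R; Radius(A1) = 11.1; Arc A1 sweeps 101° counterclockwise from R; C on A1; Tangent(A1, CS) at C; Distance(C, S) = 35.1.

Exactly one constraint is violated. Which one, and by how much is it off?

Distance(C, S) = 35.1 — off by 6.10.

Q = (0.00, 0.00) ✓; Q.y = 0.00, R.y = 0.00 ✓; |QR| = 51.90 ✓; ∠(KR, RQ) = 90.00° ✓; |KR| = 11.10 ✓; bearing(K→C) − bearing(K→R) = 101.0° ✓; |KC| = 11.10 ✓; ∠(KC, CS) = 90.00° ✓; |CS| = 29.00 ✗.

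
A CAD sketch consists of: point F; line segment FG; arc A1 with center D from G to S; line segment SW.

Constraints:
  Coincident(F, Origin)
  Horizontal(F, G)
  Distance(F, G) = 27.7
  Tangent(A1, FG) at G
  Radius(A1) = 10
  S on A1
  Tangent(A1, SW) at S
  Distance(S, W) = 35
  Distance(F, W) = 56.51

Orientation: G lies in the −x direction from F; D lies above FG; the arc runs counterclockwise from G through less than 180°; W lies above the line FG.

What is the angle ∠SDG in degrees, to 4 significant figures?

113.9°

Checks: |DS| = 10.00 ✓; ∠(DS, SW) = 90.00° ✓; |SW| = 35.00 ✓; |FW| = 56.51 ✓.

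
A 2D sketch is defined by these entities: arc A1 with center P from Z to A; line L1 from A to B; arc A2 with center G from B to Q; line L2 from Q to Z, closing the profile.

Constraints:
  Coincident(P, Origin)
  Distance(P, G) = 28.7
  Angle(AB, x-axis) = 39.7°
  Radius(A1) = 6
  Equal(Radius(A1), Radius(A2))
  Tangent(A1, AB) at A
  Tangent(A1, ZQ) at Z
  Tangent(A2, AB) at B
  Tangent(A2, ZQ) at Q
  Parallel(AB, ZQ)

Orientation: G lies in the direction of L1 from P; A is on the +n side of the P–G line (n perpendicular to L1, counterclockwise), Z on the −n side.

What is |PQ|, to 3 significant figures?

29.3

The slot axis is L1's direction at 39.7°, so u = (cos 39.7°, sin 39.7°) = (0.769, 0.639) and n = (−sin 39.7°, cos 39.7°) = (-0.639, 0.769). P is at the origin and G lies 28.7 along u from P, so G = 28.7·u = (22.1, 18.3). Tangency of A1 to both parallel lines with radius 6.0 puts A and Z at P ± 6.0·n: A = (-3.83, 4.62), Z = (3.83, -4.62). Equal radii place B and Q the same way about G: B = G + 6.0·n = (18.2, 22.9), Q = G − 6.0·n = (25.9, 13.7). Then |PQ| = |Q − P| = 29.3.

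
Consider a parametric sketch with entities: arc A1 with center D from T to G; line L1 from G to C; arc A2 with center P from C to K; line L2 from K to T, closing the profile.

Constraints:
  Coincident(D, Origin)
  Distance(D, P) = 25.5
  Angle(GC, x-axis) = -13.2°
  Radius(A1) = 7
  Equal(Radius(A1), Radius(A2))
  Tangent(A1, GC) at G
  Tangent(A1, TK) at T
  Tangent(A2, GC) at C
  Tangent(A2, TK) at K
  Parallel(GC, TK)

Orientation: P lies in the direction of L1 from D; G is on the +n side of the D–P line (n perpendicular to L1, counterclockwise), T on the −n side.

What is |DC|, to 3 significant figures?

26.4

The slot axis is L1's direction at -13.2°, so u = (cos -13.2°, sin -13.2°) = (0.974, -0.228) and n = (−sin -13.2°, cos -13.2°) = (0.228, 0.974). D is at the origin and P lies 25.5 along u from D, so P = 25.5·u = (24.8, -5.82). Tangency of A1 to both parallel lines with radius 7.0 puts G and T at D ± 7.0·n: G = (1.60, 6.82), T = (-1.60, -6.82). Equal radii place C and K the same way about P: C = P + 7.0·n = (26.4, 0.992), K = P − 7.0·n = (23.2, -12.6). Then |DC| = |C − D| = 26.4.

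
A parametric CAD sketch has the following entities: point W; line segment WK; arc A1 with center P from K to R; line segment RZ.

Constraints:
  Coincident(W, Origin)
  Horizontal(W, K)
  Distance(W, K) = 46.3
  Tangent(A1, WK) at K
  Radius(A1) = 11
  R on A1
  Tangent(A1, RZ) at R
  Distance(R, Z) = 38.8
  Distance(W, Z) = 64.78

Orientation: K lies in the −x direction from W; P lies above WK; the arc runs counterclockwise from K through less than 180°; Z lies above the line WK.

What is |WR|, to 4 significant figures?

37.47

Checks: |PK| = 11.00 ✓; |PR| = 11.00 ✓; ∠(PR, RZ) = 90.00° ✓; |RZ| = 38.80 ✓; |WZ| = 64.78 ✓.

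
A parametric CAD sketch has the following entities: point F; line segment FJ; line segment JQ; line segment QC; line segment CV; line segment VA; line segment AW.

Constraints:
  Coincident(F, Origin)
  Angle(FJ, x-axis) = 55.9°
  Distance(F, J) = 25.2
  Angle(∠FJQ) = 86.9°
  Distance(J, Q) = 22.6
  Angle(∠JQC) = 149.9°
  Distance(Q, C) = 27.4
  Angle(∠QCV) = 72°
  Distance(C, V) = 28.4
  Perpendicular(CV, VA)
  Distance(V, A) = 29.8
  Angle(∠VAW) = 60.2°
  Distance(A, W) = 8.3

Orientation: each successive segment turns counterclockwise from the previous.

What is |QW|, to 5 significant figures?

12.736

F is at the origin; FJ runs at 55.9° with length 25.2, so J = (14.128, 20.867). ∠FJQ = 86.9° gives JQ at 149.00° from the x-axis; with |JQ| = 22.6, Q = (-5.2439, 32.507). ∠JQC = 149.9° gives QC at 179.10° from the x-axis; with |QC| = 27.4, C = (-32.640, 32.937). ∠QCV = 72.0° gives CV at -72.900° from the x-axis; with |CV| = 28.4, V = (-24.290, 5.7928). The perpendicularity gives VA at right angles to CV, so VA runs at 17.100°; with |VA| = 29.8, A = (4.1929, 14.555). ∠VAW = 60.2° gives AW at 136.90° from the x-axis; with |AW| = 8.3, W = (-1.8675, 20.226). Then |QW| = |W − Q| = 12.736.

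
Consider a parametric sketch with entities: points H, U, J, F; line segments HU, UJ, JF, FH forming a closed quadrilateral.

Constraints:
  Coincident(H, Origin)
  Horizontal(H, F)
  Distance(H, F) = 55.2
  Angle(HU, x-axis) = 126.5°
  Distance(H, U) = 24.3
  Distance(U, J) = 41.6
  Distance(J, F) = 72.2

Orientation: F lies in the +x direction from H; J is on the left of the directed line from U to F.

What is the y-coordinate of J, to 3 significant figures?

54.6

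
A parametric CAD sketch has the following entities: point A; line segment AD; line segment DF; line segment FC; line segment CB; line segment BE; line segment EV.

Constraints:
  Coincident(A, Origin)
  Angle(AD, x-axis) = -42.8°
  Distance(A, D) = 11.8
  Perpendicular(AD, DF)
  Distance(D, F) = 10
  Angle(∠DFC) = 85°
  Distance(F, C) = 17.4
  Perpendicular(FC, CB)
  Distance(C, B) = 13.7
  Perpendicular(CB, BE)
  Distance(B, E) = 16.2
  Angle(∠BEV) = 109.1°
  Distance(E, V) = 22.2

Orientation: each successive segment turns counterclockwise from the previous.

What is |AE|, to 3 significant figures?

12.4

A is at the origin; AD runs at -42.8° with length 11.8, so D = (8.66, -8.02). AD ⟂ DF, so DF runs at 47.2°; with |DF| = 10.0, F = (15.5, -0.680). ∠DFC = 85.0° gives FC at 142° from the x-axis; with |FC| = 17.4, C = (1.70, 9.98). The perpendicularity gives CB at right angles to FC, so CB runs at -128°; with |CB| = 13.7, B = (-6.69, -0.841). CB is perpendicular to BE, so BE runs at -37.8°; with |BE| = 16.2, E = (6.11, -10.8). Then |AE| = |E − A| = 12.4.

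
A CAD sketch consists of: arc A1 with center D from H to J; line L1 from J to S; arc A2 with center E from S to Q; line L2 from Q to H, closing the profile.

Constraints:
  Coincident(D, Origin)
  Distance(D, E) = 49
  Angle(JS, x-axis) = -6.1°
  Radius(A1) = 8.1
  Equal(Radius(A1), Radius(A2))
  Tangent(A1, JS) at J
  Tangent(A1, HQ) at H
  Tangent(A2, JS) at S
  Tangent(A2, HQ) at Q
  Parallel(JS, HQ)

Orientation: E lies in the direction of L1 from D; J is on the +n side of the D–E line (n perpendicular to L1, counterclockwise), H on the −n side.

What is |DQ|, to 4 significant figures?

49.66

Tangency of A1 to both parallel lines with radius 8.1 puts J and H at D ± 8.1·n: J = (0.8607, 8.054), H = (-0.8607, -8.054). Equal radii place S and Q the same way about E: S = E + 8.1·n = (49.58, 2.847), Q = E − 8.1·n = (47.86, -13.26). Then |DQ| = |Q − D| = 49.66.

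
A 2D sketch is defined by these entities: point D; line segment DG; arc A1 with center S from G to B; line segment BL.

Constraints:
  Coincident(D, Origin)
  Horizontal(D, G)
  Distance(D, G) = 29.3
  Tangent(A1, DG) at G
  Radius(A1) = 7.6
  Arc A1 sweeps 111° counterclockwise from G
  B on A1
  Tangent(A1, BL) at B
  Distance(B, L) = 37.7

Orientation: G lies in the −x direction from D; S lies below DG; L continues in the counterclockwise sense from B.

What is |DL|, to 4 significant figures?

50.95

On A1, G sits at bearing 90° from S; a 111° counterclockwise sweep puts B at bearing 201°, so B = S + 7.6·(cos 201°, sin 201°) = (-36.40, -10.32). Tangency of A1 to BL means the radius SB is perpendicular to BL, so BL runs along (−sin 201°, cos 201°); with |BL| = 37.7, L = (-22.88, -45.52). Then |DL| = |L − D| = 50.95.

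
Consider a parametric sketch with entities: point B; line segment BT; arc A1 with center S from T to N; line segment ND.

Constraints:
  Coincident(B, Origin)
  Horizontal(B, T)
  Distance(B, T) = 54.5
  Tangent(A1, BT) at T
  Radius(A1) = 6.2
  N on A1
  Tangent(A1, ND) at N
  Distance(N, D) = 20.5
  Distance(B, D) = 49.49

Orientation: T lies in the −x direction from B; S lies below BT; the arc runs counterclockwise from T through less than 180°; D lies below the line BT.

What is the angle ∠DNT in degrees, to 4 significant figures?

110.5°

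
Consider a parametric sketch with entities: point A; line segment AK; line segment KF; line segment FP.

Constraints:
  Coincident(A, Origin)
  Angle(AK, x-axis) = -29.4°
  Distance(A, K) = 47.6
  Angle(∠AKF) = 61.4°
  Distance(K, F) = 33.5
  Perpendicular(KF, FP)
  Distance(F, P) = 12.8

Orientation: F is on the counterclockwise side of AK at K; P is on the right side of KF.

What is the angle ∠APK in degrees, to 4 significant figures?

57.98°

∠AKF = 61.4°, so KF runs at -29.4° + (180° − 61.4°) = 89.20° from the x-axis; with |KF| = 33.5, F = K + 33.5·(cos 89.20°, sin 89.20°) = (41.94, 10.13). KF ⟂ FP; with |FP| = 12.8 on the right of KF, P = F + 12.8·(0.9999, -0.01396) = (54.74, 9.951). Then cos ∠APK = PA·PK / (|PA||PK|), giving 57.98°.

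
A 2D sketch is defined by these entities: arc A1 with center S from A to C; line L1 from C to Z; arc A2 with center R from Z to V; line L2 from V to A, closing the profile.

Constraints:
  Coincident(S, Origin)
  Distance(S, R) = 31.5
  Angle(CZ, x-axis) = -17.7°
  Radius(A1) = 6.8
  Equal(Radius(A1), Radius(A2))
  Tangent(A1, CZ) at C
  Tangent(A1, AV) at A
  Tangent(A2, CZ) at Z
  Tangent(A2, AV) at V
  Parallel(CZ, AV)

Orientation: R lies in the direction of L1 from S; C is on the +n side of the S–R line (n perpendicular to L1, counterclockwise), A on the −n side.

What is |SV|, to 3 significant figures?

32.2

Tangency of A1 to both parallel lines with radius 6.8 puts C and A at S ± 6.8·n: C = (2.07, 6.48), A = (-2.07, -6.48). Equal radii place Z and V the same way about R: Z = R + 6.8·n = (32.1, -3.10), V = R − 6.8·n = (27.9, -16.1). Then |SV| = |V − S| = 32.2.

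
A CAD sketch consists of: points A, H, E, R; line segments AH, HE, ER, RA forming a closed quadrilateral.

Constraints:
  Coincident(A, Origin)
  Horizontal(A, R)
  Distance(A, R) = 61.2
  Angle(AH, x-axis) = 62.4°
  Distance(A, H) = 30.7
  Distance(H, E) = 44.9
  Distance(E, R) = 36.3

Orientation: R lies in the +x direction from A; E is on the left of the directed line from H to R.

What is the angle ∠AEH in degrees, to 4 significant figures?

20.33°

A is at the origin; AR is horizontal with |AR| = 61.2 and R in +x, so R = (61.2, 0). AH runs at 62.4° with |AH| = 30.7, so H = (14.22, 27.21). E is determined by |HE| = 44.9 and |ER| = 36.3 together: it lies at the intersection of circle(H, 44.9) and circle(R, 36.3). With |HR| = 54.29, the foot of the radical line on HR is 33.58 from H and the perpendicular offset is √(44.9² − 33.58²) = 29.81. Taking the left-of-HR solution: E = (58.22, 36.18).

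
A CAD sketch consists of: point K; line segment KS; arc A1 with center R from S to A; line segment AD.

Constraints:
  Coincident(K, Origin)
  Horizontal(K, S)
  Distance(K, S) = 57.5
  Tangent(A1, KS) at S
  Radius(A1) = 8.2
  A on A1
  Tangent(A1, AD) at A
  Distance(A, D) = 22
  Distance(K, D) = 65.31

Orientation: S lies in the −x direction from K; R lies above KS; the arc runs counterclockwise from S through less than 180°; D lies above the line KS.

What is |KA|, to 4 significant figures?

50.96

Checks: |KS| = 57.50 ✓; ∠(RS, SK) = 90.00° ✓; |RS| = 8.200 ✓; |RA| = 8.200 ✓; ∠(RA, AD) = 90.00° ✓; |AD| = 22.00 ✓; |KD| = 65.31 ✓.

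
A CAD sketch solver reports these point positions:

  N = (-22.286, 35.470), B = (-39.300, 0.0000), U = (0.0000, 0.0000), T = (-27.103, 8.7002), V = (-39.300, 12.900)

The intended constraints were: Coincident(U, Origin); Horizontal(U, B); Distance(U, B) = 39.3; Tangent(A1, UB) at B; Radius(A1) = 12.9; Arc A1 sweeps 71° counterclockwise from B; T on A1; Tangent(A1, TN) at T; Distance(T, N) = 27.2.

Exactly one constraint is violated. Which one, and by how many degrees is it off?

Tangent(A1, TN) at T — off by 8.80°.

U = (0.00, 0.00) ✓; U.y = 0.00, B.y = 0.00 ✓; |UB| = 39.30 ✓; ∠(VB, BU) = 90.00° ✓; |VB| = 12.90 ✓; bearing(V→T) − bearing(V→B) = 71.00° ✓; |VT| = 12.90 ✓; ∠(VT, TN) = 81.20° ✗; |TN| = 27.20 ✓.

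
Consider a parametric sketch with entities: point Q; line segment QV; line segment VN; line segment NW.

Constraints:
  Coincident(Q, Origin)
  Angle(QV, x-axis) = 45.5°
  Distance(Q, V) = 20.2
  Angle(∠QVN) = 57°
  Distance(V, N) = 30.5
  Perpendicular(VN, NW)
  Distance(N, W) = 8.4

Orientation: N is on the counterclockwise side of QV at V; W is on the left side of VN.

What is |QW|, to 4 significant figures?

21.29

Q is at the origin; QV runs at 45.5° with length 20.2, so V = 20.2·(cos 45.5°, sin 45.5°) = (14.16, 14.41). ∠QVN = 57.0°, so VN runs at 45.5° + (180° − 57.0°) = 168.5° from the x-axis; with |VN| = 30.5, N = V + 30.5·(cos 168.5°, sin 168.5°) = (-15.73, 20.49). The perpendicularity gives NW at right angles to VN; with |NW| = 8.4 on the left of VN, W = N + 8.4·(-0.1994, -0.9799) = (-17.40, 12.26). Then |QW| = |W − Q| = 21.29.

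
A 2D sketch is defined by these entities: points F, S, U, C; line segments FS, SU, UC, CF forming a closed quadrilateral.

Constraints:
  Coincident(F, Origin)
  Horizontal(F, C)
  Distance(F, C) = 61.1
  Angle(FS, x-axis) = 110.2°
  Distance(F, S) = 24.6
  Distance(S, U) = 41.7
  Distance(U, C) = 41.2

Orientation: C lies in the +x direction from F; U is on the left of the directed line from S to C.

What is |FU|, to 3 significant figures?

44.2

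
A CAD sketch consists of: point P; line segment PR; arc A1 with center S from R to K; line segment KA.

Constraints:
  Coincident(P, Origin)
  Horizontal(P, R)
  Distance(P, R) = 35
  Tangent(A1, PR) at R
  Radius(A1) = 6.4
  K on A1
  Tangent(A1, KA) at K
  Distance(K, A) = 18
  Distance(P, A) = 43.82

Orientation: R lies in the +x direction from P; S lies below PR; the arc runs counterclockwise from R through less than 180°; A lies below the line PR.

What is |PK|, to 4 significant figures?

30.33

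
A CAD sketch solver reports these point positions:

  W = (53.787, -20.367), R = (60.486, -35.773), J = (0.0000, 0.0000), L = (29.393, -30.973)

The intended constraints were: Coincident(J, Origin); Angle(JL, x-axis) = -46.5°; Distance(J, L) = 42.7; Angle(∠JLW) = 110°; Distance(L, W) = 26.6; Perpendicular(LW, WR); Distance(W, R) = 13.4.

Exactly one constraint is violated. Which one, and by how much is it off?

Distance(W, R) = 13.4 — off by 3.40.

J = (0.00, 0.00) ✓; JL at -46.50° ✓; |JL| = 42.70 ✓; ∠JLW = 110.0° ✓; |LW| = 26.60 ✓; ∠(LW, WR) = 90.00° ✓; |WR| = 16.80 ✗.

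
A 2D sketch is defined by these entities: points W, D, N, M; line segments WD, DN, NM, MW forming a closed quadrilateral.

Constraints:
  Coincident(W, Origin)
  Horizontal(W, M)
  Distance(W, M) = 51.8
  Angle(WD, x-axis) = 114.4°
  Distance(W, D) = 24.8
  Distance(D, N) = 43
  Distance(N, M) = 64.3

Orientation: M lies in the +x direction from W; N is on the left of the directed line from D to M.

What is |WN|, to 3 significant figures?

57.8

W is at the origin; WM is horizontal with |WM| = 51.8 and M in +x, so M = (51.8, 0). WD runs at 114.4° with |WD| = 24.8, so D = (-10.2, 22.6). N is determined by |DN| = 43.0 and |NM| = 64.3 together: it lies at the intersection of circle(D, 43.0) and circle(M, 64.3). With |DM| = 66.0, the foot of the radical line on DM is 15.7 from D and the perpendicular offset is √(43.0² − 15.7²) = 40.0. Taking the left-of-DM solution: N = (18.2, 54.8).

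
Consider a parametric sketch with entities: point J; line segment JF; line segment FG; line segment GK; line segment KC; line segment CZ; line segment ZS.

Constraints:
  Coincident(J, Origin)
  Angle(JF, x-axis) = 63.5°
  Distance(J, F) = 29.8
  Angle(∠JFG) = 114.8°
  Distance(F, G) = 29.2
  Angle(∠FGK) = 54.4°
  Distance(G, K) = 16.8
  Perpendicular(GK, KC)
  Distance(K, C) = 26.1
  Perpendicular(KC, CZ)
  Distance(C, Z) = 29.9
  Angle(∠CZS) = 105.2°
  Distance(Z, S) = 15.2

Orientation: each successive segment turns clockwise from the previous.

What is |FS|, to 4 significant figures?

36.24

KC is perpendicular to CZ, so CZ runs at 52.70°; with |CZ| = 29.9, Z = (29.66, 52.04). ∠CZS = 105.2° gives ZS at -22.10° from the x-axis; with |ZS| = 15.2, S = (43.74, 46.32). Then |FS| = |S − F| = 36.24.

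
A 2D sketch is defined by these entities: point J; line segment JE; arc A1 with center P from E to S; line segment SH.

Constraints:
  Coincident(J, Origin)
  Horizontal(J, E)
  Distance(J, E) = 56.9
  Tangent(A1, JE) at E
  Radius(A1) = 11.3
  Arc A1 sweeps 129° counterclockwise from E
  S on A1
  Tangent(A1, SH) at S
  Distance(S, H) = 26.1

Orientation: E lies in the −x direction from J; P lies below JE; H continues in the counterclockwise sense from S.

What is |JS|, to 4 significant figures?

68.21

J is at the origin; J and E share the same y with |JE| = 56.9 and E on the −x side, so E = (-56.90, 0.000). The tangent condition forces PE to be normal to JE, so P = E + (0, -11.3) = (-56.90, -11.30). On A1, E sits at bearing 90° from P; a 129° counterclockwise sweep puts S at bearing 219°, so S = P + 11.3·(cos 219°, sin 219°) = (-65.68, -18.41). Then |JS| = |S − J| = 68.21.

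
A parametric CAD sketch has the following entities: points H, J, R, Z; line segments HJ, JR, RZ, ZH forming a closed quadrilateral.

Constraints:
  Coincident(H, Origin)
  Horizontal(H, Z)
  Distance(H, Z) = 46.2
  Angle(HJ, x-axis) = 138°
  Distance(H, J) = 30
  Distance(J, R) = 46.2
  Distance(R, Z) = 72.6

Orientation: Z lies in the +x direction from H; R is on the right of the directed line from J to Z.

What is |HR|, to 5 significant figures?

33.855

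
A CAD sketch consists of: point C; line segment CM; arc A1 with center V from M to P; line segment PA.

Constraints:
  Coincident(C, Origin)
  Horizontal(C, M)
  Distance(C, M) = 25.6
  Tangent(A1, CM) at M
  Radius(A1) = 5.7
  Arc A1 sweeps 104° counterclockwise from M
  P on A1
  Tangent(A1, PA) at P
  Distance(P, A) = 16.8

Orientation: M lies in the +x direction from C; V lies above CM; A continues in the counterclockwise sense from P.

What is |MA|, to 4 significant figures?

23.43

On A1, M sits at bearing -90° from V; a 104° counterclockwise sweep puts P at bearing 14°, so P = V + 5.7·(cos 14°, sin 14°) = (31.13, 7.079). Tangency of A1 to PA means the radius VP is perpendicular to PA, so PA runs along (−sin 14°, cos 14°); with |PA| = 16.8, A = (27.07, 23.38). Then |MA| = |A − M| = 23.43.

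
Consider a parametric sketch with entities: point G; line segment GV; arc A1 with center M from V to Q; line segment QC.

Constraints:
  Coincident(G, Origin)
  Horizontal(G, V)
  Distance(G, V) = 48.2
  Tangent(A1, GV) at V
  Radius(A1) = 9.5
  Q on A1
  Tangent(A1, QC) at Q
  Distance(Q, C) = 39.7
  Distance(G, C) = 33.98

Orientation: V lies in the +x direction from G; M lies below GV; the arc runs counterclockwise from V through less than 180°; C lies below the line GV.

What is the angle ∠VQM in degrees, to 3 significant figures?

67.3°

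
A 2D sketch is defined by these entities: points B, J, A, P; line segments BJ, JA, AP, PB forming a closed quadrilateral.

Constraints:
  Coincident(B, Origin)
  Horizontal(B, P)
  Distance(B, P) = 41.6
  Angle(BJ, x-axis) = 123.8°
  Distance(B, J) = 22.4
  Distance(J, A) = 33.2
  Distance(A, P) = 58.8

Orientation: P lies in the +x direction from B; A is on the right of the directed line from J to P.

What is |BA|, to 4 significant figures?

21.12

B is at the origin; B and P share the same y with |BP| = 41.6 and P in +x, so P = (41.6, 0). BJ runs at 123.8° with |BJ| = 22.4, so J = (-12.46, 18.61). A is determined by |JA| = 33.2 and |AP| = 58.8 together: it lies at the intersection of circle(J, 33.2) and circle(P, 58.8). With |JP| = 57.18, the foot of the radical line on JP is 7.992 from J and the perpendicular offset is √(33.2² − 7.992²) = 32.22. Taking the right-of-JP solution: A = (-15.40, -14.46).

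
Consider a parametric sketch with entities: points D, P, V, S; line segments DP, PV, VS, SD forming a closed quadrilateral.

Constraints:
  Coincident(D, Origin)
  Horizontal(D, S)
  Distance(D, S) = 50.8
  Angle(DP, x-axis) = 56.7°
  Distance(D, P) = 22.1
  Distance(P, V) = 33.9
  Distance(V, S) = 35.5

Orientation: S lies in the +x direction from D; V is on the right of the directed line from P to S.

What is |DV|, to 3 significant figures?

23.7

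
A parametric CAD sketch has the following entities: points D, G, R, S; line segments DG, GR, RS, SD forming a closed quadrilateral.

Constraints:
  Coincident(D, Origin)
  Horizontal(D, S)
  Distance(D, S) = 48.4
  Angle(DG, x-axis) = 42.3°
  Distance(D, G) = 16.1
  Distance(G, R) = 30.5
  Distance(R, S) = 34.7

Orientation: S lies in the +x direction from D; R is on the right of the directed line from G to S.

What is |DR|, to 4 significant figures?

26.87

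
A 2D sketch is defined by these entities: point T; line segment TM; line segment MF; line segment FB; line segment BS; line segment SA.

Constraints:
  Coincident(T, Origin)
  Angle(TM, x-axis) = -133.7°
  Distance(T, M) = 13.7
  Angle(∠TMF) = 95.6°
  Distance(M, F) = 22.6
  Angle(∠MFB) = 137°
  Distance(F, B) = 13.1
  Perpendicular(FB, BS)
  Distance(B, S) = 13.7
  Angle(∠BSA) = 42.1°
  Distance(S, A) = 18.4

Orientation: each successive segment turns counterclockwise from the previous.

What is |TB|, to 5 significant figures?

33.846

∠TMF = 95.6° gives MF at -49.300° from the x-axis; with |MF| = 22.6, F = (5.2723, -27.038). ∠MFB = 137.0° gives FB at -6.3000° from the x-axis; with |FB| = 13.1, B = (18.293, -28.476). Then |TB| = |B − T| = 33.846.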